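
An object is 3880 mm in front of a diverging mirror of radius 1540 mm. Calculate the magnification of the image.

m = +0.166

f = R/2 = 1540/2 = 770.0 mm; for a diverging mirror, f = -770.0 mm.
1/d_i = 1/f − 1/d_o = 1/(-770.0) − 1/(3880) = -0.001556, so d_i = -642.5 mm.
m = −d_i/d_o = −(-642.5)/(3880) = +0.166.
The image is virtual, upright and reduced, behind the mirror.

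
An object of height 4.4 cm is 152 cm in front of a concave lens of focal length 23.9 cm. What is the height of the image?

0.598 cm

For a concave lens, f = -23.9 cm.
1/d_i = 1/f − 1/d_o = 1/(-23.90) − 1/(152) = -0.04842, so d_i = -20.65 cm.
m = −d_i/d_o = +0.1359.
|h_i| = |m|·h_o = 0.1359 × 4.4 = 0.598 cm. The image is virtual, upright and reduced, on the same side as the object.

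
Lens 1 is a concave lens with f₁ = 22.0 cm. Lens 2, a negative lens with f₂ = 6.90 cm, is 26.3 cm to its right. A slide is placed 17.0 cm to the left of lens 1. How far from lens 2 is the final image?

Lens 1 is diverging, so f₁ = −22.0 cm.
Lens 1: 1/d_i1 = 1/f₁ − 1/d_o1 = 1/(-22.0) − 1/(17.0) = -0.1043, so d_i1 = -9.590 cm.
The intermediate image is 9.590 cm to the left of lens 1 (virtual), which is 26.3 − (-9.590) = 35.89 cm to the left of lens 2, so d_o2 = +35.89 cm.
Lens 2 is diverging, so f₂ = −6.90 cm.
Lens 2: 1/d_i2 = 1/f₂ − 1/d_o2 = 1/(-6.90) − 1/(35.89) = -0.1728, so d_i2 = -5.79 cm.
The final image is virtual, 5.79 cm to the left of lens 2 (overall magnification ≈ 0.091).

5.79 cm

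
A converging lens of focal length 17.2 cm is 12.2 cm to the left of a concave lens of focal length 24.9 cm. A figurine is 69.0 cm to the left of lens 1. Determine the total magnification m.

Lens 1: 1/d_i1 = 1/(17.2) − 1/(69.0) = 0.04365, so d_i1 = 22.91 cm; m₁ = −d_i1/d_o1 = -0.3320.
d_o2 = 12.2 − (22.91) = -10.71 cm (virtual object).
f₂ = −24.9 cm (diverging).
Lens 2: 1/d_i2 = 1/(-24.9) − 1/(-10.71) = 0.05321, so d_i2 = 18.79 cm; m₂ = −d_i2/d_o2 = +1.755.
m = m₁·m₂ = (-0.3320)(+1.755) = -0.583.

m = -0.583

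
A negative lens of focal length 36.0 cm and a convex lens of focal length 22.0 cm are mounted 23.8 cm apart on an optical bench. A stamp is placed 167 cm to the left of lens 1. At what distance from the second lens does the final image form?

Lens 1 is diverging, so f₁ = −36.0 cm.
Lens 1: 1/d_i1 = 1/f₁ − 1/d_o1 = 1/(-36.0) − 1/(167) = -0.03377, so d_i1 = -29.62 cm.
The intermediate image is 29.62 cm to the left of lens 1 (virtual), which is 23.8 − (-29.62) = 53.42 cm to the left of lens 2, so d_o2 = +53.42 cm.
Lens 2: 1/d_i2 = 1/f₂ − 1/d_o2 = 1/(22.0) − 1/(53.42) = 0.02673, so d_i2 = 37.4 cm.
The final image is real, 37.4 cm to the right of lens 2 (overall magnification ≈ -0.12).

37.4 cm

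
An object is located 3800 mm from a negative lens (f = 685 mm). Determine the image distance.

580 mm

For a negative lens, f = -685 mm.
Lens equation: 1/v = 1/f − 1/u = 1/(-685.0) − 1/(3800) = -0.001460 − 0.0002632 = -0.001723, so v = -580 mm.
The image is virtual, upright and reduced, on the same side as the object.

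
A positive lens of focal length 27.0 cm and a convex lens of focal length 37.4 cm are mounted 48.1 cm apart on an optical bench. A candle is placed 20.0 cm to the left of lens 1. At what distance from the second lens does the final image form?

Lens 1: 1/d_i1 = 1/f₁ − 1/d_o1 = 1/(27.0) − 1/(20.0) = -0.01296, so d_i1 = -77.14 cm.
The intermediate image is 77.14 cm to the left of lens 1 (virtual), which is 48.1 − (-77.14) = 125.2 cm to the left of lens 2, so d_o2 = +125.2 cm.
Lens 2: 1/d_i2 = 1/f₂ − 1/d_o2 = 1/(37.4) − 1/(125.2) = 0.01875, so d_i2 = 53.3 cm.
The final image is real, 53.3 cm to the right of lens 2 (overall magnification ≈ -1.6).

53.3 cm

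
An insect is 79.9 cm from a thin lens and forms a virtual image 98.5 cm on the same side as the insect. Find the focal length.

f = 423 cm (converging)

Virtual image ⇒ d_i = −98.5 cm.
1/f = 1/d_o + 1/d_i = 1/(79.9) + 1/(-98.5) = 0.002363, so f = 423 cm.
Since f is positive, the thin lens is converging.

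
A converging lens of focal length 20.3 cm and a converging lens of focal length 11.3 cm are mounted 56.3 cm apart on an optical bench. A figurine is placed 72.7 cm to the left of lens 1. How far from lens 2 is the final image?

18.9 cm

Lens 1: 1/d_i1 = 1/f₁ − 1/d_o1 = 1/(20.3) − 1/(72.7) = 0.03551, so d_i1 = 28.16 cm.
The intermediate image is 28.16 cm to the right of lens 1, which is 56.3 − (28.16) = 28.14 cm to the left of lens 2, so d_o2 = +28.14 cm.
Lens 2: 1/d_i2 = 1/f₂ − 1/d_o2 = 1/(11.3) − 1/(28.14) = 0.05296, so d_i2 = 18.9 cm.
The final image is real, 18.9 cm to the right of lens 2 (overall magnification ≈ 0.26).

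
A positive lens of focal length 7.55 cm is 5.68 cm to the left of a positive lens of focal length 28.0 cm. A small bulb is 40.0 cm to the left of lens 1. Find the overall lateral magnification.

Lens 1: 1/d_i1 = 1/(7.55) − 1/(40.0) = 0.1075, so d_i1 = 9.307 cm; m₁ = −d_i1/d_o1 = -0.2327.
d_o2 = 5.68 − (9.307) = -3.627 cm (virtual object).
Lens 2: 1/d_i2 = 1/(28.0) − 1/(-3.627) = 0.3114, so d_i2 = 3.211 cm; m₂ = −d_i2/d_o2 = +0.8853.
m = m₁·m₂ = (-0.2327)(+0.8853) = -0.206.

m = -0.206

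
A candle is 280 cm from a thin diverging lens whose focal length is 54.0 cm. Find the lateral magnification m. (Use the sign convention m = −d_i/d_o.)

m = +0.162

For a diverging lens, f = -54.0 cm.
1/d_i = 1/f − 1/d_o = 1/(-54.00) − 1/(280) = -0.02209, so d_i = -45.27 cm.
m = −d_i/d_o = −(-45.27)/(280) = +0.162.
The image is virtual, upright and reduced, on the same side as the object.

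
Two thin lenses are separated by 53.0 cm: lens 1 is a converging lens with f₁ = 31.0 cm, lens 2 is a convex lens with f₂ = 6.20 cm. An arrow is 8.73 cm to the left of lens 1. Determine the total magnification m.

Lens 1: 1/d_i1 = 1/(31.0) − 1/(8.73) = -0.08229, so d_i1 = -12.15 cm; m₁ = −d_i1/d_o1 = +1.392.
d_o2 = 53.0 − (-12.15) = 65.15 cm.
Lens 2: 1/d_i2 = 1/(6.20) − 1/(65.15) = 0.1459, so d_i2 = 6.852 cm; m₂ = −d_i2/d_o2 = -0.1052.
m = m₁·m₂ = (+1.392)(-0.1052) = -0.146.

m = -0.146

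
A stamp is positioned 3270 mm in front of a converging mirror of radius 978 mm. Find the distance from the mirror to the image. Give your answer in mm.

f = R/2 = 978/2 = 489.0 mm.
Mirror equation: 1/v = 1/f − 1/u = 1/(489.0) − 1/(3270) = 0.002045 − 0.0003058 = 0.001739, so v = 575 mm.
The image is real, inverted and reduced, in front of the mirror.

575 mm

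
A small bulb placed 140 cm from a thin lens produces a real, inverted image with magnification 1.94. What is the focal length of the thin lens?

m = −d_i/d_o ⇒ d_i = −m·d_o = −(-1.94)·(140) = 271.6 cm.
1/f = 1/d_o + 1/d_i = 1/(140) + 1/(271.6) = 0.01082, so f = 92.4 cm.
Since f is positive, the thin lens is converging.

f = 92.4 cm (converging)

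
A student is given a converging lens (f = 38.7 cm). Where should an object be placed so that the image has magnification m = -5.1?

m = −d_i/d_o ⇒ d_i = −m·d_o.
1/f = 1/d_o + 1/d_i = 1/d_o − 1/(m·d_o) = (1 − 1/m)/d_o, so d_o = f(1 − 1/m) = (38.70)(1 − 1/(-5.1)) = 46.3 cm.

46.3 cm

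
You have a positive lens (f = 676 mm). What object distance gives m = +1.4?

m = −d_i/d_o ⇒ d_i = −m·d_o.
1/f = 1/d_o + 1/d_i = 1/d_o − 1/(m·d_o) = (1 − 1/m)/d_o, so d_o = f(1 − 1/m) = (676.0)(1 − 1/(+1.4)) = 193 mm.

193 mm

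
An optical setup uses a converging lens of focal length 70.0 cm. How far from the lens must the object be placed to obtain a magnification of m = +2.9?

45.9 cm

m = −d_i/d_o ⇒ d_i = −m·d_o.
1/f = 1/d_o + 1/d_i = 1/d_o − 1/(m·d_o) = (1 − 1/m)/d_o, so d_o = f(1 − 1/m) = (70.00)(1 − 1/(+2.9)) = 45.9 cm.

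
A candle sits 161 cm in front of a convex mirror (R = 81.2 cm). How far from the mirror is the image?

32.4 cm

f = R/2 = 81.2/2 = 40.60 cm; for a convex mirror, f = -40.60 cm.
Mirror equation: 1/s_i = 1/f − 1/s_o = 1/(-40.60) − 1/(161) = -0.02463 − 0.006211 = -0.03084, so s_i = -32.4 cm.
The image is virtual, upright and reduced, behind the mirror.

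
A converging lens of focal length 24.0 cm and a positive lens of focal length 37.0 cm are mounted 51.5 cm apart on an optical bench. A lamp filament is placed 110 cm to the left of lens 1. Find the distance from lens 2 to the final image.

Lens 1: 1/d_i1 = 1/f₁ − 1/d_o1 = 1/(24.0) − 1/(110) = 0.03258, so d_i1 = 30.70 cm.
The intermediate image is 30.70 cm to the right of lens 1, which is 51.5 − (30.70) = 20.80 cm to the left of lens 2, so d_o2 = +20.80 cm.
Lens 2: 1/d_i2 = 1/f₂ − 1/d_o2 = 1/(37.0) − 1/(20.80) = -0.02105, so d_i2 = -47.5 cm.
The final image is virtual, 47.5 cm to the left of lens 2 (overall magnification ≈ -0.64).

47.5 cm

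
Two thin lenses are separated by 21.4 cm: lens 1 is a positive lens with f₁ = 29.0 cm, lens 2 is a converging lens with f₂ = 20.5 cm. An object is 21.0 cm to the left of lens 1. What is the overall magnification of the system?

m = -0.965

Lens 1: 1/d_i1 = 1/(29.0) − 1/(21.0) = -0.01314, so d_i1 = -76.12 cm; m₁ = −d_i1/d_o1 = +3.625.
d_o2 = 21.4 − (-76.12) = 97.52 cm.
Lens 2: 1/d_i2 = 1/(20.5) − 1/(97.52) = 0.03853, so d_i2 = 25.96 cm; m₂ = −d_i2/d_o2 = -0.2662.
m = m₁·m₂ = (+3.625)(-0.2662) = -0.965.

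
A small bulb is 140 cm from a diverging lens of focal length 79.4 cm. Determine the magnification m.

For a diverging lens, f = -79.4 cm.
1/d_i = 1/f − 1/d_o = 1/(-79.40) − 1/(140) = -0.01974, so d_i = -50.67 cm.
m = −d_i/d_o = −(-50.67)/(140) = +0.362.
The image is virtual, upright and reduced, on the same side as the object.

m = +0.362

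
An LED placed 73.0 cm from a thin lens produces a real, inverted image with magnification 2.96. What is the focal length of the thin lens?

m = −d_i/d_o ⇒ d_i = −m·d_o = −(-2.96)·(73.0) = 216.1 cm.
1/f = 1/d_o + 1/d_i = 1/(73.0) + 1/(216.1) = 0.01833, so f = 54.6 cm.
Since f is positive, the thin lens is converging.

f = 54.6 cm (converging)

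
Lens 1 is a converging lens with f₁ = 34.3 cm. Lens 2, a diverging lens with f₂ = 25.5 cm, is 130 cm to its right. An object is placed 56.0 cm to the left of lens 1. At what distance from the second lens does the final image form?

Lens 1: 1/d_i1 = 1/f₁ − 1/d_o1 = 1/(34.3) − 1/(56.0) = 0.01130, so d_i1 = 88.52 cm.
The intermediate image is 88.52 cm to the right of lens 1, which is 130 − (88.52) = 41.48 cm to the left of lens 2, so d_o2 = +41.48 cm.
Lens 2 is diverging, so f₂ = −25.5 cm.
Lens 2: 1/d_i2 = 1/f₂ − 1/d_o2 = 1/(-25.5) − 1/(41.48) = -0.06332, so d_i2 = -15.8 cm.
The final image is virtual, 15.8 cm to the left of lens 2 (overall magnification ≈ -0.60).

15.8 cm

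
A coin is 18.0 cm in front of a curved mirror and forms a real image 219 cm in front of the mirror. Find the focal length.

f = 16.6 cm (concave)

Real image ⇒ d_i = +219 cm.
1/f = 1/d_o + 1/d_i = 1/(18.0) + 1/(219) = 0.06012, so f = 16.6 cm.
Since f is positive, the curved mirror is concave.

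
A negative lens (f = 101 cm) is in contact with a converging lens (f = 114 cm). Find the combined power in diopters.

P₁ = 1/f₁ = 1/(-1.01 m) = -0.9901 D; P₂ = 1/f₂ = 1/(1.14 m) = +0.8772 D.
For thin lenses in contact, P = P₁ + P₂ = (-0.9901) + (+0.8772) = -0.113 D.

P = -0.113 D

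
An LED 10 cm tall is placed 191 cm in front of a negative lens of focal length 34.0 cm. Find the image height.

1.51 cm

For a negative lens, f = -34.0 cm.
1/d_i = 1/f − 1/d_o = 1/(-34.00) − 1/(191) = -0.03465, so d_i = -28.86 cm.
m = −d_i/d_o = +0.1511.
|h_i| = |m|·h_o = 0.1511 × 10 = 1.51 cm. The image is virtual, upright and reduced, on the same side as the object.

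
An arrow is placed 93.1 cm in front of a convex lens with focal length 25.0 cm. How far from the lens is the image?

34.2 cm

Thin-lens equation: 1/s_i = 1/f − 1/s_o = 1/(25.00) − 1/(93.1) = 0.04000 − 0.01074 = 0.02926, so s_i = 34.2 cm.
The image is real, inverted and reduced, on the far side of the lens.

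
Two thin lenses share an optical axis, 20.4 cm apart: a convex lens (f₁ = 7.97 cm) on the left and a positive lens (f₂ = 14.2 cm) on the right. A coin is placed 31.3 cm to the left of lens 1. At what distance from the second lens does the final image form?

Lens 1: 1/d_i1 = 1/f₁ − 1/d_o1 = 1/(7.97) − 1/(31.3) = 0.09352, so d_i1 = 10.69 cm.
The intermediate image is 10.69 cm to the right of lens 1, which is 20.4 − (10.69) = 9.710 cm to the left of lens 2, so d_o2 = +9.710 cm.
Lens 2: 1/d_i2 = 1/f₂ − 1/d_o2 = 1/(14.2) − 1/(9.710) = -0.03256, so d_i2 = -30.7 cm.
The final image is virtual, 30.7 cm to the left of lens 2 (overall magnification ≈ -1.1).

30.7 cm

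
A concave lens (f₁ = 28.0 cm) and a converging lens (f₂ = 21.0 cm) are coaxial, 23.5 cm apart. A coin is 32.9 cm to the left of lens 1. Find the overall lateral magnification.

f₁ = −28.0 cm (diverging).
Lens 1: 1/d_i1 = 1/(-28.0) − 1/(32.9) = -0.06611, so d_i1 = -15.13 cm; m₁ = −d_i1/d_o1 = +0.4599.
d_o2 = 23.5 − (-15.13) = 38.63 cm.
Lens 2: 1/d_i2 = 1/(21.0) − 1/(38.63) = 0.02173, so d_i2 = 46.01 cm; m₂ = −d_i2/d_o2 = -1.191.
m = m₁·m₂ = (+0.4599)(-1.191) = -0.548.

m = -0.548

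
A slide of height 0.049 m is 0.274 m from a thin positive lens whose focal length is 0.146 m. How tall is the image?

0.0559 m

1/d_i = 1/f − 1/d_o = 1/(0.1460) − 1/(0.274) = 3.200, so d_i = 0.3125 m.
m = −d_i/d_o = -1.141.
|h_i| = |m|·h_o = 1.141 × 0.049 = 0.0559 m. The image is real, inverted and enlarged, on the far side of the lens.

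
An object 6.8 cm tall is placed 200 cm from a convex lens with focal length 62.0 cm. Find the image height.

3.06 cm

1/d_i = 1/f − 1/d_o = 1/(62.00) − 1/(200) = 0.01113, so d_i = 89.86 cm.
m = −d_i/d_o = -0.4493.
|h_i| = |m|·h_o = 0.4493 × 6.8 = 3.06 cm. The image is real, inverted and reduced, on the far side of the lens.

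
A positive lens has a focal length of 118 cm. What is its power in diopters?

P = +0.847 D

f = 118 cm = 1.18 m.
P = 1/f = 1/(1.18 m) = +0.847 D.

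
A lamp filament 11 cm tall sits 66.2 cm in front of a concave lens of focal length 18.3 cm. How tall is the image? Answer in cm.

2.38 cm

For a concave lens, f = -18.3 cm.
1/d_i = 1/f − 1/d_o = 1/(-18.30) − 1/(66.2) = -0.06975, so d_i = -14.34 cm.
m = −d_i/d_o = +0.2166.
|h_i| = |m|·h_o = 0.2166 × 11 = 2.38 cm. The image is virtual, upright and reduced, on the same side as the object.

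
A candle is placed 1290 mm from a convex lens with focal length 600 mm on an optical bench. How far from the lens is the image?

Thin-lens equation: 1/q = 1/f − 1/p = 1/(600.0) − 1/(1290) = 0.001667 − 0.0007752 = 0.0008915, so q = 1120 mm.
The image is real, inverted and reduced, on the far side of the lens.

1120 mm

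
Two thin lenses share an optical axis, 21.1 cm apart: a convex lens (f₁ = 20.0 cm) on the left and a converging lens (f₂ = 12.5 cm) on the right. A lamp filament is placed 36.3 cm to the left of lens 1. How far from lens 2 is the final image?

8.15 cm

Lens 1: 1/d_i1 = 1/f₁ − 1/d_o1 = 1/(20.0) − 1/(36.3) = 0.02245, so d_i1 = 44.54 cm.
The intermediate image is 44.54 cm to the right of lens 1, which lies 23.44 cm to the right of lens 2 — a virtual object — so d_o2 = −23.44 cm.
Lens 2: 1/d_i2 = 1/f₂ − 1/d_o2 = 1/(12.5) − 1/(-23.44) = 0.1227, so d_i2 = 8.15 cm.
The final image is real, 8.15 cm to the right of lens 2 (overall magnification ≈ -0.43).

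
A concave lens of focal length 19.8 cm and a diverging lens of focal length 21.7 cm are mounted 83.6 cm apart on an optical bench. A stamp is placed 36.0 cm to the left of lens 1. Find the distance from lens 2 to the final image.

17.7 cm

Lens 1 is diverging, so f₁ = −19.8 cm.
Lens 1: 1/d_i1 = 1/f₁ − 1/d_o1 = 1/(-19.8) − 1/(36.0) = -0.07828, so d_i1 = -12.77 cm.
The intermediate image is 12.77 cm to the left of lens 1 (virtual), which is 83.6 − (-12.77) = 96.37 cm to the left of lens 2, so d_o2 = +96.37 cm.
Lens 2 is diverging, so f₂ = −21.7 cm.
Lens 2: 1/d_i2 = 1/f₂ − 1/d_o2 = 1/(-21.7) − 1/(96.37) = -0.05646, so d_i2 = -17.7 cm.
The final image is virtual, 17.7 cm to the left of lens 2 (overall magnification ≈ 0.065).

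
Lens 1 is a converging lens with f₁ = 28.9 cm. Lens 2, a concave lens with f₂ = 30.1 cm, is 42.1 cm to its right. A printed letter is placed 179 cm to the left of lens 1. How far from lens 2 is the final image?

Lens 1: 1/d_i1 = 1/f₁ − 1/d_o1 = 1/(28.9) − 1/(179) = 0.02902, so d_i1 = 34.46 cm.
The intermediate image is 34.46 cm to the right of lens 1, which is 42.1 − (34.46) = 7.640 cm to the left of lens 2, so d_o2 = +7.640 cm.
Lens 2 is diverging, so f₂ = −30.1 cm.
Lens 2: 1/d_i2 = 1/f₂ − 1/d_o2 = 1/(-30.1) − 1/(7.640) = -0.1641, so d_i2 = -6.09 cm.
The final image is virtual, 6.09 cm to the left of lens 2 (overall magnification ≈ -0.15).

6.09 cm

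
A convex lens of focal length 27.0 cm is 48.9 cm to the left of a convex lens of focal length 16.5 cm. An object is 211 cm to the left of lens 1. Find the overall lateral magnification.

Lens 1: 1/d_i1 = 1/(27.0) − 1/(211) = 0.03230, so d_i1 = 30.96 cm; m₁ = −d_i1/d_o1 = -0.1467.
d_o2 = 48.9 − (30.96) = 17.94 cm.
Lens 2: 1/d_i2 = 1/(16.5) − 1/(17.94) = 0.004865, so d_i2 = 205.6 cm; m₂ = −d_i2/d_o2 = -11.46.
m = m₁·m₂ = (-0.1467)(-11.46) = +1.68.

m = +1.68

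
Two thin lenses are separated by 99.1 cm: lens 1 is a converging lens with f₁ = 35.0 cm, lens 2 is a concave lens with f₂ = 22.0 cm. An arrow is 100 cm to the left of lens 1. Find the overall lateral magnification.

m = -0.176

Lens 1: 1/d_i1 = 1/(35.0) − 1/(100) = 0.01857, so d_i1 = 53.85 cm; m₁ = −d_i1/d_o1 = -0.5385.
d_o2 = 99.1 − (53.85) = 45.25 cm.
f₂ = −22.0 cm (diverging).
Lens 2: 1/d_i2 = 1/(-22.0) − 1/(45.25) = -0.06755, so d_i2 = -14.80 cm; m₂ = −d_i2/d_o2 = +0.3271.
m = m₁·m₂ = (-0.5385)(+0.3271) = -0.176.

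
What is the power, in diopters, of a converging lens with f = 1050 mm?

P = +0.952 D

f = 105 cm = 1.05 m.
P = 1/f = 1/(1.05 m) = +0.952 D.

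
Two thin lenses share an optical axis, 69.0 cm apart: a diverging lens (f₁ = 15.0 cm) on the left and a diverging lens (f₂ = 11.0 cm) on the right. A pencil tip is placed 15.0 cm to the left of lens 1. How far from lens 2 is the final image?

Lens 1 is diverging, so f₁ = −15.0 cm.
Lens 1: 1/d_i1 = 1/f₁ − 1/d_o1 = 1/(-15.0) − 1/(15.0) = -0.1333, so d_i1 = -7.500 cm.
The intermediate image is 7.500 cm to the left of lens 1 (virtual), which is 69.0 − (-7.500) = 76.50 cm to the left of lens 2, so d_o2 = +76.50 cm.
Lens 2 is diverging, so f₂ = −11.0 cm.
Lens 2: 1/d_i2 = 1/f₂ − 1/d_o2 = 1/(-11.0) − 1/(76.50) = -0.1040, so d_i2 = -9.62 cm.
The final image is virtual, 9.62 cm to the left of lens 2 (overall magnification ≈ 0.063).

9.62 cm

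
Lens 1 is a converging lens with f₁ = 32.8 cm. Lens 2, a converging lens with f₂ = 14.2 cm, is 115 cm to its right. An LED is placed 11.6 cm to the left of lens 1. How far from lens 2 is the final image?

Lens 1: 1/d_i1 = 1/f₁ − 1/d_o1 = 1/(32.8) − 1/(11.6) = -0.05572, so d_i1 = -17.95 cm.
The intermediate image is 17.95 cm to the left of lens 1 (virtual), which is 115 − (-17.95) = 132.9 cm to the left of lens 2, so d_o2 = +132.9 cm.
Lens 2: 1/d_i2 = 1/f₂ − 1/d_o2 = 1/(14.2) − 1/(132.9) = 0.06290, so d_i2 = 15.9 cm.
The final image is real, 15.9 cm to the right of lens 2 (overall magnification ≈ -0.19).

15.9 cm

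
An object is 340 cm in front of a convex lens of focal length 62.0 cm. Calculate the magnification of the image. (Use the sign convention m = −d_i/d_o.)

1/d_i = 1/f − 1/d_o = 1/(62.00) − 1/(340) = 0.01319, so d_i = 75.83 cm.
m = −d_i/d_o = −(75.83)/(340) = -0.223.
The image is real, inverted and reduced, on the far side of the lens.

m = -0.223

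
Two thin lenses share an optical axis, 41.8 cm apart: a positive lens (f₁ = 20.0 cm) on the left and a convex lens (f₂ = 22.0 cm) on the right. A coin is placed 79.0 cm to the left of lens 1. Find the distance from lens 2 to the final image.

47.3 cm

Lens 1: 1/d_i1 = 1/f₁ − 1/d_o1 = 1/(20.0) − 1/(79.0) = 0.03734, so d_i1 = 26.78 cm.
The intermediate image is 26.78 cm to the right of lens 1, which is 41.8 − (26.78) = 15.02 cm to the left of lens 2, so d_o2 = +15.02 cm.
Lens 2: 1/d_i2 = 1/f₂ − 1/d_o2 = 1/(22.0) − 1/(15.02) = -0.02112, so d_i2 = -47.3 cm.
The final image is virtual, 47.3 cm to the left of lens 2 (overall magnification ≈ -1.1).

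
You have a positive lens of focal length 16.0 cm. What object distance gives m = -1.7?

25.4 cm

m = −d_i/d_o ⇒ d_i = −m·d_o.
1/f = 1/d_o + 1/d_i = 1/d_o − 1/(m·d_o) = (1 − 1/m)/d_o, so d_o = f(1 − 1/m) = (16.00)(1 − 1/(-1.7)) = 25.4 cm.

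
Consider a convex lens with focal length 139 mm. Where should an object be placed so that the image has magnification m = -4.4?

171 mm

m = −d_i/d_o ⇒ d_i = −m·d_o.
1/f = 1/d_o + 1/d_i = 1/d_o − 1/(m·d_o) = (1 − 1/m)/d_o, so d_o = f(1 − 1/m) = (139.0)(1 − 1/(-4.4)) = 171 mm.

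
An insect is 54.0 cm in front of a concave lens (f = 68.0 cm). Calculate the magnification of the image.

For a concave lens, f = -68.0 cm.
1/d_i = 1/f − 1/d_o = 1/(-68.00) − 1/(54.0) = -0.03322, so d_i = -30.10 cm.
m = −d_i/d_o = −(-30.10)/(54.0) = +0.557.
The image is virtual, upright and reduced, on the same side as the object.

m = +0.557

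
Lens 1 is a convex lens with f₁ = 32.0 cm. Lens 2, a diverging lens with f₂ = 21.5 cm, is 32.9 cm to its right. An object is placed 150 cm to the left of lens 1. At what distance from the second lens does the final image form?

12.2 cm

Lens 1: 1/d_i1 = 1/f₁ − 1/d_o1 = 1/(32.0) − 1/(150) = 0.02458, so d_i1 = 40.68 cm.
The intermediate image is 40.68 cm to the right of lens 1, which lies 7.780 cm to the right of lens 2 — a virtual object — so d_o2 = −7.780 cm.
Lens 2 is diverging, so f₂ = −21.5 cm.
Lens 2: 1/d_i2 = 1/f₂ − 1/d_o2 = 1/(-21.5) − 1/(-7.780) = 0.08202, so d_i2 = 12.2 cm.
The final image is real, 12.2 cm to the right of lens 2 (overall magnification ≈ -0.42).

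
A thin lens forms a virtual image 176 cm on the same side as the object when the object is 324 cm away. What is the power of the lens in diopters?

P = -0.260 D

Virtual image ⇒ d_i = −176 cm.
1/f = 1/d_o + 1/d_i = 1/(324) + 1/(-176) = -0.002595 cm⁻¹.
f = -385.3 cm = -3.853 m, so P = 1/f = -0.260 D.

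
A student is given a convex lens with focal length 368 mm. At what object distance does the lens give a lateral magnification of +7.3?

m = −d_i/d_o ⇒ d_i = −m·d_o.
1/f = 1/d_o + 1/d_i = 1/d_o − 1/(m·d_o) = (1 − 1/m)/d_o, so d_o = f(1 − 1/m) = (368.0)(1 − 1/(+7.3)) = 318 mm.

318 mm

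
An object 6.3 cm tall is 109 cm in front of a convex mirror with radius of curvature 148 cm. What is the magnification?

m = +0.404

f = R/2 = 148/2 = 74.00 cm; for a convex mirror, f = -74.00 cm.
1/d_i = 1/f − 1/d_o = 1/(-74.00) − 1/(109) = -0.02269, so d_i = -44.08 cm.
m = −d_i/d_o = −(-44.08)/(109) = +0.404.
The image is virtual, upright and reduced, behind the mirror.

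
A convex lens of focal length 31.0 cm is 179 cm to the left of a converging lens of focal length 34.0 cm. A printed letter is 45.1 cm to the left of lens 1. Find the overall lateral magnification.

m = +1.63

Lens 1: 1/d_i1 = 1/(31.0) − 1/(45.1) = 0.01009, so d_i1 = 99.16 cm; m₁ = −d_i1/d_o1 = -2.199.
d_o2 = 179 − (99.16) = 79.84 cm.
Lens 2: 1/d_i2 = 1/(34.0) − 1/(79.84) = 0.01689, so d_i2 = 59.22 cm; m₂ = −d_i2/d_o2 = -0.7417.
m = m₁·m₂ = (-2.199)(-0.7417) = +1.63.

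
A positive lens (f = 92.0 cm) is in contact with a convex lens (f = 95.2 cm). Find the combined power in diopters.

P₁ = 1/f₁ = 1/(0.920 m) = +1.087 D; P₂ = 1/f₂ = 1/(0.952 m) = +1.050 D.
For thin lenses in contact, P = P₁ + P₂ = (+1.087) + (+1.050) = +2.14 D.

P = +2.14 D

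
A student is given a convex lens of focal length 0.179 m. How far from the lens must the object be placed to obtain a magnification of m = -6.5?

0.207 m

m = −d_i/d_o ⇒ d_i = −m·d_o.
1/f = 1/d_o + 1/d_i = 1/d_o − 1/(m·d_o) = (1 − 1/m)/d_o, so d_o = f(1 − 1/m) = (0.1790)(1 − 1/(-6.5)) = 0.207 m.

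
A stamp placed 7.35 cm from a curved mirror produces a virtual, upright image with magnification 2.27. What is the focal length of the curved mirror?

f = 13.1 cm (concave)

m = −d_i/d_o ⇒ d_i = −m·d_o = −(+2.27)·(7.35) = -16.68 cm.
1/f = 1/d_o + 1/d_i = 1/(7.35) + 1/(-16.68) = 0.07610, so f = 13.1 cm.
Since f is positive, the curved mirror is concave.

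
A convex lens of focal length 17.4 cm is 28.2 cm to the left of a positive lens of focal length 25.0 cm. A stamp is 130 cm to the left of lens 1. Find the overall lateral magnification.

m = -0.229

Lens 1: 1/d_i1 = 1/(17.4) − 1/(130) = 0.04978, so d_i1 = 20.09 cm; m₁ = −d_i1/d_o1 = -0.1545.
d_o2 = 28.2 − (20.09) = 8.110 cm.
Lens 2: 1/d_i2 = 1/(25.0) − 1/(8.110) = -0.08330, so d_i2 = -12.00 cm; m₂ = −d_i2/d_o2 = +1.480.
m = m₁·m₂ = (-0.1545)(+1.480) = -0.229.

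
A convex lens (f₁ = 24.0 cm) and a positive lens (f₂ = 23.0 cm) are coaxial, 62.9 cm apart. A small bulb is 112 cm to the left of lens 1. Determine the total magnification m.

m = +0.671

Lens 1: 1/d_i1 = 1/(24.0) − 1/(112) = 0.03274, so d_i1 = 30.55 cm; m₁ = −d_i1/d_o1 = -0.2728.
d_o2 = 62.9 − (30.55) = 32.35 cm.
Lens 2: 1/d_i2 = 1/(23.0) − 1/(32.35) = 0.01257, so d_i2 = 79.58 cm; m₂ = −d_i2/d_o2 = -2.460.
m = m₁·m₂ = (-0.2728)(-2.460) = +0.671.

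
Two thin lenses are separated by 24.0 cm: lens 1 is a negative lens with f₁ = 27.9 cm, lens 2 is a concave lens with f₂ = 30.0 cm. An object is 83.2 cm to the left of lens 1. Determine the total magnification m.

m = +0.101

f₁ = −27.9 cm (diverging).
Lens 1: 1/d_i1 = 1/(-27.9) − 1/(83.2) = -0.04786, so d_i1 = -20.89 cm; m₁ = −d_i1/d_o1 = +0.2511.
d_o2 = 24.0 − (-20.89) = 44.89 cm.
f₂ = −30.0 cm (diverging).
Lens 2: 1/d_i2 = 1/(-30.0) − 1/(44.89) = -0.05561, so d_i2 = -17.98 cm; m₂ = −d_i2/d_o2 = +0.4006.
m = m₁·m₂ = (+0.2511)(+0.4006) = +0.101.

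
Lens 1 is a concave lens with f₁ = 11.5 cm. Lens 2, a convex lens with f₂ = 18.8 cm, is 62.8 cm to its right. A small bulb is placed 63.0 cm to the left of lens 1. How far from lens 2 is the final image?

25.4 cm

Lens 1 is diverging, so f₁ = −11.5 cm.
Lens 1: 1/d_i1 = 1/f₁ − 1/d_o1 = 1/(-11.5) − 1/(63.0) = -0.1028, so d_i1 = -9.725 cm.
The intermediate image is 9.725 cm to the left of lens 1 (virtual), which is 62.8 − (-9.725) = 72.52 cm to the left of lens 2, so d_o2 = +72.52 cm.
Lens 2: 1/d_i2 = 1/f₂ − 1/d_o2 = 1/(18.8) − 1/(72.52) = 0.03940, so d_i2 = 25.4 cm.
The final image is real, 25.4 cm to the right of lens 2 (overall magnification ≈ -0.054).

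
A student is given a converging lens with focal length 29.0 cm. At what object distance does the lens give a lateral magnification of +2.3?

16.4 cm

m = −d_i/d_o ⇒ d_i = −m·d_o.
1/f = 1/d_o + 1/d_i = 1/d_o − 1/(m·d_o) = (1 − 1/m)/d_o, so d_o = f(1 − 1/m) = (29.00)(1 − 1/(+2.3)) = 16.4 cm.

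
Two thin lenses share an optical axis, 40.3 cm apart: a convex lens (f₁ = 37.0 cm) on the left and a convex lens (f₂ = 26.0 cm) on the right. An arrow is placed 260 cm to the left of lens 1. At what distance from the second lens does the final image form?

Lens 1: 1/d_i1 = 1/f₁ − 1/d_o1 = 1/(37.0) − 1/(260) = 0.02318, so d_i1 = 43.14 cm.
The intermediate image is 43.14 cm to the right of lens 1, which lies 2.840 cm to the right of lens 2 — a virtual object — so d_o2 = −2.840 cm.
Lens 2: 1/d_i2 = 1/f₂ − 1/d_o2 = 1/(26.0) − 1/(-2.840) = 0.3906, so d_i2 = 2.56 cm.
The final image is real, 2.56 cm to the right of lens 2 (overall magnification ≈ -0.15).

2.56 cm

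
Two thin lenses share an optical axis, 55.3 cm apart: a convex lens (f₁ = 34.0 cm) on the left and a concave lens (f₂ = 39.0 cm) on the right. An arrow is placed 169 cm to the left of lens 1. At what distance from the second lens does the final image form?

Lens 1: 1/d_i1 = 1/f₁ − 1/d_o1 = 1/(34.0) − 1/(169) = 0.02349, so d_i1 = 42.56 cm.
The intermediate image is 42.56 cm to the right of lens 1, which is 55.3 − (42.56) = 12.74 cm to the left of lens 2, so d_o2 = +12.74 cm.
Lens 2 is diverging, so f₂ = −39.0 cm.
Lens 2: 1/d_i2 = 1/f₂ − 1/d_o2 = 1/(-39.0) − 1/(12.74) = -0.1041, so d_i2 = -9.60 cm.
The final image is virtual, 9.60 cm to the left of lens 2 (overall magnification ≈ -0.19).

9.60 cm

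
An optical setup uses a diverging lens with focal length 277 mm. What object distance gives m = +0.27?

749 mm

For a diverging lens, f = -277 mm.
m = −d_i/d_o ⇒ d_i = −m·d_o.
1/f = 1/d_o + 1/d_i = 1/d_o − 1/(m·d_o) = (1 − 1/m)/d_o, so d_o = f(1 − 1/m) = (-277.0)(1 − 1/(+0.27)) = 749 mm.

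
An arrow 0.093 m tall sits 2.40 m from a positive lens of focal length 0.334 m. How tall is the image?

1/d_i = 1/f − 1/d_o = 1/(0.3340) − 1/(2.40) = 2.577, so d_i = 0.3880 m.
m = −d_i/d_o = -0.1617.
|h_i| = |m|·h_o = 0.1617 × 0.093 = 0.0150 m. The image is real, inverted and reduced, on the far side of the lens.

0.0150 m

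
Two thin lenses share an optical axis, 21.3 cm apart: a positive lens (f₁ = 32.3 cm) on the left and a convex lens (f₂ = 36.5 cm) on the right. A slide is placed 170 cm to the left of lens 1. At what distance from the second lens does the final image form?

12.3 cm

Lens 1: 1/d_i1 = 1/f₁ − 1/d_o1 = 1/(32.3) − 1/(170) = 0.02508, so d_i1 = 39.88 cm.
The intermediate image is 39.88 cm to the right of lens 1, which lies 18.58 cm to the right of lens 2 — a virtual object — so d_o2 = −18.58 cm.
Lens 2: 1/d_i2 = 1/f₂ − 1/d_o2 = 1/(36.5) − 1/(-18.58) = 0.08122, so d_i2 = 12.3 cm.
The final image is real, 12.3 cm to the right of lens 2 (overall magnification ≈ -0.16).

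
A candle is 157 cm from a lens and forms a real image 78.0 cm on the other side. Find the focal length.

f = 52.1 cm (converging)

Real image ⇒ d_i = +78.0 cm.
1/f = 1/d_o + 1/d_i = 1/(157) + 1/(78.0) = 0.01919, so f = 52.1 cm.
Since f is positive, the lens is converging.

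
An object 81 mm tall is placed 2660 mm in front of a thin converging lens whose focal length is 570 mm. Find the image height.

1/d_i = 1/f − 1/d_o = 1/(570.0) − 1/(2660) = 0.001378, so d_i = 725.5 mm.
m = −d_i/d_o = -0.2727.
|h_i| = |m|·h_o = 0.2727 × 81 = 22.1 mm. The image is real, inverted and reduced, on the far side of the lens.

22.1 mm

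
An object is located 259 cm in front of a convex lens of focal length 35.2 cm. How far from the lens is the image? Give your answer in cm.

Thin-lens equation: 1/d_i = 1/f − 1/d_o = 1/(35.20) − 1/(259) = 0.02841 − 0.003861 = 0.02455, so d_i = 40.7 cm.
The image is real, inverted and reduced, on the far side of the lens.

40.7 cm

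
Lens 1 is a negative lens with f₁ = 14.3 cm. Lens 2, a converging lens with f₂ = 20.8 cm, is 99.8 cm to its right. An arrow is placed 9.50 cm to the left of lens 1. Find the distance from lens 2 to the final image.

25.9 cm

Lens 1 is diverging, so f₁ = −14.3 cm.
Lens 1: 1/d_i1 = 1/f₁ − 1/d_o1 = 1/(-14.3) − 1/(9.50) = -0.1752, so d_i1 = -5.708 cm.
The intermediate image is 5.708 cm to the left of lens 1 (virtual), which is 99.8 − (-5.708) = 105.5 cm to the left of lens 2, so d_o2 = +105.5 cm.
Lens 2: 1/d_i2 = 1/f₂ − 1/d_o2 = 1/(20.8) − 1/(105.5) = 0.03860, so d_i2 = 25.9 cm.
The final image is real, 25.9 cm to the right of lens 2 (overall magnification ≈ -0.15).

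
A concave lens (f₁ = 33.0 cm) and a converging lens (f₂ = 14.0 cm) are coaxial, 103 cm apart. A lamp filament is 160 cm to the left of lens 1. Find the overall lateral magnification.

f₁ = −33.0 cm (diverging).
Lens 1: 1/d_i1 = 1/(-33.0) − 1/(160) = -0.03655, so d_i1 = -27.36 cm; m₁ = −d_i1/d_o1 = +0.1710.
d_o2 = 103 − (-27.36) = 130.4 cm.
Lens 2: 1/d_i2 = 1/(14.0) − 1/(130.4) = 0.06376, so d_i2 = 15.68 cm; m₂ = −d_i2/d_o2 = -0.1203.
m = m₁·m₂ = (+0.1710)(-0.1203) = -0.0206.

m = -0.0206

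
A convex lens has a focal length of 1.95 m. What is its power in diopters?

P = +0.513 D

P = 1/f = 1/(1.95 m) = +0.513 D.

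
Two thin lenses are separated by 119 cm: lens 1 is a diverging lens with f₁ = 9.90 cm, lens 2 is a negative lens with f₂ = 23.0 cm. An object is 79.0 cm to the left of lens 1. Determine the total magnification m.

f₁ = −9.90 cm (diverging).
Lens 1: 1/d_i1 = 1/(-9.90) − 1/(79.0) = -0.1137, so d_i1 = -8.798 cm; m₁ = −d_i1/d_o1 = +0.1114.
d_o2 = 119 − (-8.798) = 127.8 cm.
f₂ = −23.0 cm (diverging).
Lens 2: 1/d_i2 = 1/(-23.0) − 1/(127.8) = -0.05130, so d_i2 = -19.49 cm; m₂ = −d_i2/d_o2 = +0.1525.
m = m₁·m₂ = (+0.1114)(+0.1525) = +0.0170.

m = +0.0170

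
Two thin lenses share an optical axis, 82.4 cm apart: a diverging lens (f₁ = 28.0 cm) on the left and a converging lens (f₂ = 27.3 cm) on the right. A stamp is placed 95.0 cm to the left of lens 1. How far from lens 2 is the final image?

Lens 1 is diverging, so f₁ = −28.0 cm.
Lens 1: 1/d_i1 = 1/f₁ − 1/d_o1 = 1/(-28.0) − 1/(95.0) = -0.04624, so d_i1 = -21.63 cm.
The intermediate image is 21.63 cm to the left of lens 1 (virtual), which is 82.4 − (-21.63) = 104.0 cm to the left of lens 2, so d_o2 = +104.0 cm.
Lens 2: 1/d_i2 = 1/f₂ − 1/d_o2 = 1/(27.3) − 1/(104.0) = 0.02701, so d_i2 = 37.0 cm.
The final image is real, 37.0 cm to the right of lens 2 (overall magnification ≈ -0.081).

37.0 cm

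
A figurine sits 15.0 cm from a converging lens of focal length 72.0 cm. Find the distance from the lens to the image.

18.9 cm

Thin-lens equation: 1/d_i = 1/f − 1/d_o = 1/(72.00) − 1/(15.0) = 0.01389 − 0.06667 = -0.05278, so d_i = -18.9 cm.
The image is virtual, upright and enlarged, on the same side as the object.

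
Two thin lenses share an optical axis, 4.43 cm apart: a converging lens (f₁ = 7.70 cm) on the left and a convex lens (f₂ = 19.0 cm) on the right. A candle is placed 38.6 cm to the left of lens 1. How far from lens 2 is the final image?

Lens 1: 1/d_i1 = 1/f₁ − 1/d_o1 = 1/(7.70) − 1/(38.6) = 0.1040, so d_i1 = 9.619 cm.
The intermediate image is 9.619 cm to the right of lens 1, which lies 5.189 cm to the right of lens 2 — a virtual object — so d_o2 = −5.189 cm.
Lens 2: 1/d_i2 = 1/f₂ − 1/d_o2 = 1/(19.0) − 1/(-5.189) = 0.2453, so d_i2 = 4.08 cm.
The final image is real, 4.08 cm to the right of lens 2 (overall magnification ≈ -0.20).

4.08 cm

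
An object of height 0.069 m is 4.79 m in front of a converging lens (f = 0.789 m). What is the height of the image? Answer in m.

0.0136 m

1/d_i = 1/f − 1/d_o = 1/(0.7890) − 1/(4.79) = 1.059, so d_i = 0.9446 m.
m = −d_i/d_o = -0.1972.
|h_i| = |m|·h_o = 0.1972 × 0.069 = 0.0136 m. The image is real, inverted and reduced, on the far side of the lens.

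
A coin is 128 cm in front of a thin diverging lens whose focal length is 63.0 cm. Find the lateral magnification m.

m = +0.330

For a diverging lens, f = -63.0 cm.
1/d_i = 1/f − 1/d_o = 1/(-63.00) − 1/(128) = -0.02369, so d_i = -42.22 cm.
m = −d_i/d_o = −(-42.22)/(128) = +0.330.
The image is virtual, upright and reduced, on the same side as the object.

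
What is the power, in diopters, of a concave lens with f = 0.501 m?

P = -2.00 D

For a concave lens, f = −0.501 m.
P = 1/f = 1/(-0.501 m) = -2.00 D.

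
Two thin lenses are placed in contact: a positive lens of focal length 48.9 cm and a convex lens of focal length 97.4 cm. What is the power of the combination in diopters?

P₁ = 1/f₁ = 1/(0.489 m) = +2.045 D; P₂ = 1/f₂ = 1/(0.974 m) = +1.027 D.
For thin lenses in contact, P = P₁ + P₂ = (+2.045) + (+1.027) = +3.07 D.

P = +3.07 D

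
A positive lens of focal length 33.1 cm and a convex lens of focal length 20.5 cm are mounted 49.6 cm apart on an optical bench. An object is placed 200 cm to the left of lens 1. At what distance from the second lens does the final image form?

Lens 1: 1/d_i1 = 1/f₁ − 1/d_o1 = 1/(33.1) − 1/(200) = 0.02521, so d_i1 = 39.66 cm.
The intermediate image is 39.66 cm to the right of lens 1, which is 49.6 − (39.66) = 9.940 cm to the left of lens 2, so d_o2 = +9.940 cm.
Lens 2: 1/d_i2 = 1/f₂ − 1/d_o2 = 1/(20.5) − 1/(9.940) = -0.05182, so d_i2 = -19.3 cm.
The final image is virtual, 19.3 cm to the left of lens 2 (overall magnification ≈ -0.38).

19.3 cm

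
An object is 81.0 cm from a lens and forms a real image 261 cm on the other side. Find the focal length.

f = 61.8 cm (converging)

Real image ⇒ d_i = +261 cm.
1/f = 1/d_o + 1/d_i = 1/(81.0) + 1/(261) = 0.01618, so f = 61.8 cm.
Since f is positive, the lens is converging.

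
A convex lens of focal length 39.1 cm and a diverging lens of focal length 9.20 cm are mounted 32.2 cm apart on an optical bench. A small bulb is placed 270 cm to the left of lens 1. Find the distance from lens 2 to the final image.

28.8 cm

Lens 1: 1/d_i1 = 1/f₁ − 1/d_o1 = 1/(39.1) − 1/(270) = 0.02187, so d_i1 = 45.72 cm.
The intermediate image is 45.72 cm to the right of lens 1, which lies 13.52 cm to the right of lens 2 — a virtual object — so d_o2 = −13.52 cm.
Lens 2 is diverging, so f₂ = −9.20 cm.
Lens 2: 1/d_i2 = 1/f₂ − 1/d_o2 = 1/(-9.20) − 1/(-13.52) = -0.03473, so d_i2 = -28.8 cm.
The final image is virtual, 28.8 cm to the left of lens 2 (overall magnification ≈ 0.36).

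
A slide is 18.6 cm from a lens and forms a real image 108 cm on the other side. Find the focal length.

f = 15.9 cm (converging)

Real image ⇒ d_i = +108 cm.
1/f = 1/d_o + 1/d_i = 1/(18.6) + 1/(108) = 0.06302, so f = 15.9 cm.
Since f is positive, the lens is converging.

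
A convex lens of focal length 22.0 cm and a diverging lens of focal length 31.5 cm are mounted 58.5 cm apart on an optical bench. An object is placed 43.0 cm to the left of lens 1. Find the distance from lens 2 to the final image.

Lens 1: 1/d_i1 = 1/f₁ − 1/d_o1 = 1/(22.0) − 1/(43.0) = 0.02220, so d_i1 = 45.05 cm.
The intermediate image is 45.05 cm to the right of lens 1, which is 58.5 − (45.05) = 13.45 cm to the left of lens 2, so d_o2 = +13.45 cm.
Lens 2 is diverging, so f₂ = −31.5 cm.
Lens 2: 1/d_i2 = 1/f₂ − 1/d_o2 = 1/(-31.5) − 1/(13.45) = -0.1061, so d_i2 = -9.43 cm.
The final image is virtual, 9.43 cm to the left of lens 2 (overall magnification ≈ -0.73).

9.43 cm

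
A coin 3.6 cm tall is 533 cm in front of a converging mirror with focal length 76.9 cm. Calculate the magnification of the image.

1/d_i = 1/f − 1/d_o = 1/(76.90) − 1/(533) = 0.01113, so d_i = 89.87 cm.
m = −d_i/d_o = −(89.87)/(533) = -0.169.
The image is real, inverted and reduced, in front of the mirror.

m = -0.169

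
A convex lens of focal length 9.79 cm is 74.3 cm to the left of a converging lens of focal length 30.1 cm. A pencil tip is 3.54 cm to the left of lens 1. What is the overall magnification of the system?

Lens 1: 1/d_i1 = 1/(9.79) − 1/(3.54) = -0.1803, so d_i1 = -5.545 cm; m₁ = −d_i1/d_o1 = +1.566.
d_o2 = 74.3 − (-5.545) = 79.84 cm.
Lens 2: 1/d_i2 = 1/(30.1) − 1/(79.84) = 0.02070, so d_i2 = 48.31 cm; m₂ = −d_i2/d_o2 = -0.6051.
m = m₁·m₂ = (+1.566)(-0.6051) = -0.948.

m = -0.948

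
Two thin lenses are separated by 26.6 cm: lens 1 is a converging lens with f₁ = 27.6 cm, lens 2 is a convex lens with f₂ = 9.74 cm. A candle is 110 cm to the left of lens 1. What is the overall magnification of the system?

m = -0.163

Lens 1: 1/d_i1 = 1/(27.6) − 1/(110) = 0.02714, so d_i1 = 36.84 cm; m₁ = −d_i1/d_o1 = -0.3349.
d_o2 = 26.6 − (36.84) = -10.24 cm (virtual object).
Lens 2: 1/d_i2 = 1/(9.74) − 1/(-10.24) = 0.2003, so d_i2 = 4.992 cm; m₂ = −d_i2/d_o2 = +0.4875.
m = m₁·m₂ = (-0.3349)(+0.4875) = -0.163.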